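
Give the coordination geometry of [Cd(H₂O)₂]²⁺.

linear

Water is neutral; balancing the +2 overall charge requires Cd(II).
Cd sits in group 12, so the d-electron count is 12 − 2 = 10.
With 2 monodentate ligands the coordination number is 2.
A d¹⁰ ion with only two ligands adopts a linear arrangement (sp hybridisation; no CFSE preference).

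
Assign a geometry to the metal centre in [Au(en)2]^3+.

square planar

Summing ligand charges against the +3 overall charge gives an oxidation state of +3 for gold.
Au sits in group 11, so the d-electron count is 11 − 3 = 8.
Counting donor atoms: 2×ethylenediamine (bidentate) → 4 donors. Coordination number = 4.
A 5d d⁸ ion has a large crystal-field splitting; square planar leaves the high-energy d_{x²−y²} orbital empty and maximises CFSE.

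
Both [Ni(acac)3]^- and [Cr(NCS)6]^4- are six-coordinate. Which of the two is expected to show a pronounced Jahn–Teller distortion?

[Ni(acac)3]^-: Ligand charges: each acetylacetonate is −1. With an overall charge of −1 the nickel centre must be in the +2 oxidation state. Ni sits in group 10, so the d-electron count is 10 − 2 = 8. The d⁸ configuration leaves the e_g set evenly filled (or empty) — no strong Jahn–Teller driving force.
[Cr(NCS)6]^4-: Ligand charges: each isothiocyanate is −1. With an overall charge of −4 the chromium centre must be in the +2 oxidation state. Group 6 minus oxidation state 2 gives a d⁴ configuration. Isothiocyanate is a weak-field ligand for a first-row metal, so the complex is high-spin. The t₂g³e_g¹ (high-spin) configuration has an unevenly filled e_g set; the Jahn–Teller theorem predicts a tetragonal distortion (typically axial elongation) to lift the degeneracy.

[Cr(NCS)6]^4-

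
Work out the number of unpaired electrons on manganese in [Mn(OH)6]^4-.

Ligand charges: each hydroxide is −1. With an overall charge of −4 the manganese centre must be in the +2 oxidation state.
Manganese is a group-7 element; Mn(II) is therefore d⁵.
The spin state decides the count: Hydroxide is a weak-field ligand for a first-row metal, so the complex is high-spin.
An octahedral high-spin d⁵ ion is t₂g³e_g², giving 5 unpaired electrons.

5 unpaired electrons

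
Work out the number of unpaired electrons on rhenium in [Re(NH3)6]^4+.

Summing ligand charges against the +4 overall charge gives an oxidation state of +4 for rhenium.
Group 7 minus oxidation state 4 gives a d³ configuration.
In an octahedral field the d³ configuration is t₂g³e_g⁰ (only one arrangement possible), giving 3 unpaired electrons.

3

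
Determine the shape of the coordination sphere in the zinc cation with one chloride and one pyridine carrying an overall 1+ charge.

Summing ligand charges against the +1 overall charge gives an oxidation state of +2 for zinc.
Group 12 minus oxidation state 2 gives a d¹⁰ configuration.
Coordination number: 2.
A d¹⁰ ion with only two ligands adopts a linear arrangement (sp hybridisation; no CFSE preference).

linear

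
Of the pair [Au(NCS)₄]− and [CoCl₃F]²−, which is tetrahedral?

[CoCl₃F]²−

For [Au(NCS)₄]−: Summing ligand charges against the −1 overall charge gives an oxidation state of +3 for gold. Au sits in group 11, so the d-electron count is 11 − 3 = 8. A 5d d⁸ ion has a large crystal-field splitting; square planar leaves the high-energy d_{x²−y²} orbital empty and maximises CFSE. → square planar.
For [CoCl₃F]²−: Ligand charges: each chloride is −1; each fluoride is −1. With an overall charge of −2 the cobalt centre must be in the +2 oxidation state. Cobalt is a group-9 element; Co(II) is therefore d⁷. For a high-spin 3d d⁷ ion with weak-field ligands the small Δₜ gives little square-planar CFSE advantage, so four ligands adopt the sterically favoured tetrahedral geometry. → tetrahedral.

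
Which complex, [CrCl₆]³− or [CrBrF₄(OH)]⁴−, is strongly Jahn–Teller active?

[CrCl₆]³−: Each chloride is −1; balancing the −3 overall charge requires Cr(III). Cr sits in group 6, so the d-electron count is 6 − 3 = 3. The d³ configuration leaves the e_g set evenly filled (or empty) — no strong Jahn–Teller driving force.
[CrBrF₄(OH)]⁴−: Each bromide is −1; each fluoride is −1; each hydroxide is −1; balancing the −4 overall charge requires Cr(II). Chromium is a group-6 element; Cr(II) is therefore d⁴. Bromide, fluoride, and hydroxide are weak-field ligands for a first-row metal, so the complex is high-spin. The t₂g³e_g¹ (high-spin) configuration has an unevenly filled e_g set; the Jahn–Teller theorem predicts a tetragonal distortion (typically axial elongation) to lift the degeneracy.

[CrBrF₄(OH)]⁴−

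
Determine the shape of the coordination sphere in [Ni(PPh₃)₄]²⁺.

Ligand charges: triphenylphosphine is neutral. With an overall charge of +2 the nickel centre must be in the +2 oxidation state.
Group 10 minus oxidation state 2 gives a d⁸ configuration.
Coordination number: 4.
Triphenylphosphine is a strong-field ligand (high in the spectrochemical series).
A 3d d⁸ ion with strong-field ligands gains enough CFSE to favour square planar over tetrahedral.

square planar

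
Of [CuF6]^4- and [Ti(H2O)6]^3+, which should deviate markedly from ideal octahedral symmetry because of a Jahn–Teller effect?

[CuF6]^4-: Each fluoride is −1; balancing the −4 overall charge requires Cu(II). Group 11 minus oxidation state 2 gives a d⁹ configuration. The t₂g⁶e_g³ configuration has an unevenly filled e_g set; the Jahn–Teller theorem predicts a tetragonal distortion (typically axial elongation) to lift the degeneracy.
[Ti(H2O)6]^3+: Summing ligand charges against the +3 overall charge gives an oxidation state of +3 for titanium. Ti sits in group 4, so the d-electron count is 4 − 3 = 1. The d¹ configuration leaves the e_g set evenly filled (or empty) — no strong Jahn–Teller driving force.

[CuF6]^4-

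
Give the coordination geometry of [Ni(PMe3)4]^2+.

Trimethylphosphine is neutral; balancing the +2 overall charge requires Ni(II).
Nickel is a group-10 element; Ni(II) is therefore d⁸.
With 4 monodentate ligands the coordination number is 4.
Trimethylphosphine is a strong-field ligand (high in the spectrochemical series).
A 3d d⁸ ion with strong-field ligands gains enough CFSE to favour square planar over tetrahedral.

square planar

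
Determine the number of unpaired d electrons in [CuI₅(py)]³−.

1 unpaired electron

Summing ligand charges against the −3 overall charge gives an oxidation state of +2 for copper.
Copper is a group-11 element; Cu(II) is therefore d⁹.
In an octahedral field the d⁹ configuration is t₂g⁶e_g³ (only one arrangement possible), giving 1 unpaired electron.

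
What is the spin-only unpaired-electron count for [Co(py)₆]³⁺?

0

Pyridine is neutral; balancing the +3 overall charge requires Co(III).
Co sits in group 9, so the d-electron count is 9 − 3 = 6.
The spin state decides the count: Co(III) has an exceptionally large octahedral splitting and is low-spin with essentially every ligand except fluoride.
An octahedral low-spin d⁶ ion is t₂g⁶e_g⁰, giving 0 unpaired electrons.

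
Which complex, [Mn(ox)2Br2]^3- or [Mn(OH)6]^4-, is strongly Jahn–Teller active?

[Mn(ox)2Br2]^3-: Summing ligand charges against the −3 overall charge gives an oxidation state of +3 for manganese. Manganese is a group-7 element; Mn(III) is therefore d⁴. Bromide and oxalate are weak-field ligands for a first-row metal, so the complex is high-spin. The t₂g³e_g¹ (high-spin) configuration has an unevenly filled e_g set; the Jahn–Teller theorem predicts a tetragonal distortion (typically axial elongation) to lift the degeneracy.
[Mn(OH)6]^4-: Summing ligand charges against the −4 overall charge gives an oxidation state of +2 for manganese. Mn sits in group 7, so the d-electron count is 7 − 2 = 5. Hydroxide is a weak-field ligand for a first-row metal, so the complex is high-spin. The d⁵ configuration leaves the e_g set evenly filled (or empty) — no strong Jahn–Teller driving force.

[Mn(ox)2Br2]^3-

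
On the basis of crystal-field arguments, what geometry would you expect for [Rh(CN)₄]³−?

Ligand charges: each cyanide is −1. With an overall charge of −3 the rhodium centre must be in the +1 oxidation state.
Rh sits in group 9, so the d-electron count is 9 − 1 = 8.
Coordination number: 4.
A 4d d⁸ ion has a large crystal-field splitting; square planar leaves the high-energy d_{x²−y²} orbital empty and maximises CFSE.

square planar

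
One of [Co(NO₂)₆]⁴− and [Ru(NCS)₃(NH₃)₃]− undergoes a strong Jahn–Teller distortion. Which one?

[Co(NO₂)₆]⁴−: Each nitro (N-bound nitrite) is −1; balancing the −4 overall charge requires Co(II). Co sits in group 9, so the d-electron count is 9 − 2 = 7. Nitro (N-bound nitrite) is a strong-field ligand (high in the spectrochemical series) for a first-row metal, so the complex is low-spin. The t₂g⁶e_g¹ (low-spin) configuration has an unevenly filled e_g set; the Jahn–Teller theorem predicts a tetragonal distortion (typically axial elongation) to lift the degeneracy.
[Ru(NCS)₃(NH₃)₃]−: Summing ligand charges against the −1 overall charge gives an oxidation state of +2 for ruthenium. Group 8 minus oxidation state 2 gives a d⁶ configuration. A 4d ion has a large Δₒ and is invariably low-spin. The d⁶ configuration leaves the e_g set evenly filled (or empty) — no strong Jahn–Teller driving force.

[Co(NO₂)₆]⁴−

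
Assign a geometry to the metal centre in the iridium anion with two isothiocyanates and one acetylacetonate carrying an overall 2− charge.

square planar

Summing ligand charges against the −2 overall charge gives an oxidation state of +1 for iridium.
Group 9 minus oxidation state 1 gives a d⁸ configuration.
Counting donor atoms: 2×isothiocyanate (monodentate) → 2 donors; 1×acetylacetonate (bidentate) → 2 donors. Coordination number = 4.
A 5d d⁸ ion has a large crystal-field splitting; square planar leaves the high-energy d_{x²−y²} orbital empty and maximises CFSE.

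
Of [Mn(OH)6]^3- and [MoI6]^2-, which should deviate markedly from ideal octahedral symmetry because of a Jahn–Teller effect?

[Mn(OH)6]^3-: Ligand charges: each hydroxide is −1. With an overall charge of −3 the manganese centre must be in the +3 oxidation state. Mn sits in group 7, so the d-electron count is 7 − 3 = 4. Hydroxide is a weak-field ligand for a first-row metal, so the complex is high-spin. The t₂g³e_g¹ (high-spin) configuration has an unevenly filled e_g set; the Jahn–Teller theorem predicts a tetragonal distortion (typically axial elongation) to lift the degeneracy.
[MoI6]^2-: Ligand charges: each iodide is −1. With an overall charge of −2 the molybdenum centre must be in the +4 oxidation state. Molybdenum is a group-6 element; Mo(IV) is therefore d². The d² configuration leaves the e_g set evenly filled (or empty) — no strong Jahn–Teller driving force.

[Mn(OH)6]^3-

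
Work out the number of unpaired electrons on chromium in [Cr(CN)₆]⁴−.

Each cyanide is −1; balancing the −4 overall charge requires Cr(II).
Chromium is a group-6 element; Cr(II) is therefore d⁴.
The spin state decides the count: Cyanide is a strong-field ligand (high in the spectrochemical series) for a first-row metal, so the complex is low-spin.
An octahedral low-spin d⁴ ion is t₂g⁴e_g⁰, giving 2 unpaired electrons.

2 unpaired electrons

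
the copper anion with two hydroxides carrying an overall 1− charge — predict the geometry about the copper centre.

linear

Ligand charges: each hydroxide is −1. With an overall charge of −1 the copper centre must be in the +1 oxidation state.
Group 11 minus oxidation state 1 gives a d¹⁰ configuration.
With 2 monodentate ligands the coordination number is 2.
A d¹⁰ ion with only two ligands adopts a linear arrangement (sp hybridisation; no CFSE preference).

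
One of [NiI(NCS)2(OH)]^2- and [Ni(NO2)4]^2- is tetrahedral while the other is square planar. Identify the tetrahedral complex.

For [NiI(NCS)2(OH)]^2-: Summing ligand charges against the −2 overall charge gives an oxidation state of +2 for nickel. Ni sits in group 10, so the d-electron count is 10 − 2 = 8. Hydroxide, iodide, and isothiocyanate are weak-field ligands. With weak-field ligands the CFSE gain from square planar is small, so a 3d d⁸ ion takes the sterically preferred tetrahedral geometry. → tetrahedral.
For [Ni(NO2)4]^2-: Summing ligand charges against the −2 overall charge gives an oxidation state of +2 for nickel. Ni sits in group 10, so the d-electron count is 10 − 2 = 8. Nitro (N-bound nitrite) is a strong-field ligand (high in the spectrochemical series). A 3d d⁸ ion with strong-field ligands gains enough CFSE to favour square planar over tetrahedral. → square planar.

[NiI(NCS)2(OH)]^2-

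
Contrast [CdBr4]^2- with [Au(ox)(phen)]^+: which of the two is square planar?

For [CdBr4]^2-: Each bromide is −1; balancing the −2 overall charge requires Cd(II). Cd sits in group 12, so the d-electron count is 12 − 2 = 10. A d¹⁰ ion has no crystal-field stabilisation preference between square planar and tetrahedral, so four ligands adopt the sterically favoured tetrahedral geometry. → tetrahedral.
For [Au(ox)(phen)]^+: Each oxalate is −2; 1,10-phenanthroline is neutral; balancing the +1 overall charge requires Au(III). Group 11 minus oxidation state 3 gives a d⁸ configuration. A 5d d⁸ ion has a large crystal-field splitting; square planar leaves the high-energy d_{x²−y²} orbital empty and maximises CFSE. → square planar.

[Au(ox)(phen)]^+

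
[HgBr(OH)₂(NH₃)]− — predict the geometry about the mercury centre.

Summing ligand charges against the −1 overall charge gives an oxidation state of +2 for mercury.
Group 12 minus oxidation state 2 gives a d¹⁰ configuration.
With 4 monodentate ligands the coordination number is 4.
A d¹⁰ ion has no crystal-field stabilisation preference between square planar and tetrahedral, so four ligands adopt the sterically favoured tetrahedral geometry.

tetrahedral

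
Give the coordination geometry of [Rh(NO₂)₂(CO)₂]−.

Summing ligand charges against the −1 overall charge gives an oxidation state of +1 for rhodium.
Rh sits in group 9, so the d-electron count is 9 − 1 = 8.
Coordination number: 4.
A 4d d⁸ ion has a large crystal-field splitting; square planar leaves the high-energy d_{x²−y²} orbital empty and maximises CFSE.

square planar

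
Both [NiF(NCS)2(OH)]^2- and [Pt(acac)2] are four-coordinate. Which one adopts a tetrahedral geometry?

[NiF(NCS)2(OH)]^2-

For [NiF(NCS)2(OH)]^2-: Ligand charges: each fluoride is −1; each isothiocyanate is −1; each hydroxide is −1. With an overall charge of −2 the nickel centre must be in the +2 oxidation state. Ni sits in group 10, so the d-electron count is 10 − 2 = 8. Fluoride, hydroxide, and isothiocyanate are weak-field ligands. With weak-field ligands the CFSE gain from square planar is small, so a 3d d⁸ ion takes the sterically preferred tetrahedral geometry. → tetrahedral.
For [Pt(acac)2]: Summing ligand charges against the 0 overall charge gives an oxidation state of +2 for platinum. Platinum is a group-10 element; Pt(II) is therefore d⁸. A 5d d⁸ ion has a large crystal-field splitting; square planar leaves the high-energy d_{x²−y²} orbital empty and maximises CFSE. → square planar.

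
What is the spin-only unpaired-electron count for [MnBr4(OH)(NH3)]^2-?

4

Each bromide is −1; each hydroxide is −1; ammonia is neutral; balancing the −2 overall charge requires Mn(III).
Manganese is a group-7 element; Mn(III) is therefore d⁴.
The spin state decides the count: Bromide and hydroxide are weak-field ligands for a first-row metal, so the complex is high-spin.
An octahedral high-spin d⁴ ion is t₂g³e_g¹, giving 4 unpaired electrons.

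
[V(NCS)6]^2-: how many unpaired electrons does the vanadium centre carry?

1 unpaired electron

Each isothiocyanate is −1; balancing the −2 overall charge requires V(IV).
Group 5 minus oxidation state 4 gives a d¹ configuration.
In an octahedral field the d¹ configuration is t₂g¹e_g⁰ (only one arrangement possible), giving 1 unpaired electron.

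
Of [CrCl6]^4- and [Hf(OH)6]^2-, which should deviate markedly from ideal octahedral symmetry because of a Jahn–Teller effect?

[CrCl6]^4-: Summing ligand charges against the −4 overall charge gives an oxidation state of +2 for chromium. Chromium is a group-6 element; Cr(II) is therefore d⁴. Chloride is a weak-field ligand for a first-row metal, so the complex is high-spin. The t₂g³e_g¹ (high-spin) configuration has an unevenly filled e_g set; the Jahn–Teller theorem predicts a tetragonal distortion (typically axial elongation) to lift the degeneracy.
[Hf(OH)6]^2-: Each hydroxide is −1; balancing the −2 overall charge requires Hf(IV). Hf sits in group 4, so the d-electron count is 4 − 4 = 0. The d⁰ configuration leaves the e_g set evenly filled (or empty) — no strong Jahn–Teller driving force.

[CrCl6]^4-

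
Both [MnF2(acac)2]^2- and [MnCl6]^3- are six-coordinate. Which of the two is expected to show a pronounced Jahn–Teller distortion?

[MnF2(acac)2]^2-: Ligand charges: each fluoride is −1; each acetylacetonate is −1. With an overall charge of −2 the manganese centre must be in the +2 oxidation state. Manganese is a group-7 element; Mn(II) is therefore d⁵. Acetylacetonate and fluoride are weak-field ligands for a first-row metal, so the complex is high-spin. The d⁵ configuration leaves the e_g set evenly filled (or empty) — no strong Jahn–Teller driving force.
[MnCl6]^3-: Summing ligand charges against the −3 overall charge gives an oxidation state of +3 for manganese. Group 7 minus oxidation state 3 gives a d⁴ configuration. Chloride is a weak-field ligand for a first-row metal, so the complex is high-spin. The t₂g³e_g¹ (high-spin) configuration has an unevenly filled e_g set; the Jahn–Teller theorem predicts a tetragonal distortion (typically axial elongation) to lift the degeneracy.

[MnCl6]^3-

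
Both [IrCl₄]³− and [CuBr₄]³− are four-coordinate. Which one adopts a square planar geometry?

For [IrCl₄]³−: Ligand charges: each chloride is −1. With an overall charge of −3 the iridium centre must be in the +1 oxidation state. Ir sits in group 9, so the d-electron count is 9 − 1 = 8. A 5d d⁸ ion has a large crystal-field splitting; square planar leaves the high-energy d_{x²−y²} orbital empty and maximises CFSE. → square planar.
For [CuBr₄]³−: Each bromide is −1; balancing the −3 overall charge requires Cu(I). Cu sits in group 11, so the d-electron count is 11 − 1 = 10. A d¹⁰ ion has no crystal-field stabilisation preference between square planar and tetrahedral, so four ligands adopt the sterically favoured tetrahedral geometry. → tetrahedral.

[IrCl₄]³−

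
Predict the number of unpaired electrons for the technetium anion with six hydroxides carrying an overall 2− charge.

3 unpaired electrons

Summing ligand charges against the −2 overall charge gives an oxidation state of +4 for technetium.
Technetium is a group-7 element; Tc(IV) is therefore d³.
In an octahedral field the d³ configuration is t₂g³e_g⁰ (only one arrangement possible), giving 3 unpaired electrons.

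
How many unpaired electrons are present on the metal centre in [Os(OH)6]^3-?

1 unpaired electron

Summing ligand charges against the −3 overall charge gives an oxidation state of +3 for osmium.
Osmium is a group-8 element; Os(III) is therefore d⁵.
The spin state decides the count: a 5d ion has a large Δₒ and is invariably low-spin.
An octahedral low-spin d⁵ ion is t₂g⁵e_g⁰, giving 1 unpaired electron.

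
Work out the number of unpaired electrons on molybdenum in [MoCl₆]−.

1

Summing ligand charges against the −1 overall charge gives an oxidation state of +5 for molybdenum.
Group 6 minus oxidation state 5 gives a d¹ configuration.
In an octahedral field the d¹ configuration is t₂g¹e_g⁰ (only one arrangement possible), giving 1 unpaired electron.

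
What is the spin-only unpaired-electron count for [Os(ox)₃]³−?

Each oxalate is −2; balancing the −3 overall charge requires Os(III).
Osmium is a group-8 element; Os(III) is therefore d⁵.
Counting donor atoms: 3×oxalate (bidentate) → 6 donors. Coordination number = 6.
The spin state decides the count: a 5d ion has a large Δₒ and is invariably low-spin.
An octahedral low-spin d⁵ ion is t₂g⁵e_g⁰, giving 1 unpaired electron.

1 unpaired electron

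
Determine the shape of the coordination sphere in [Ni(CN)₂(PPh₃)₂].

Each cyanide is −1; triphenylphosphine is neutral; balancing the 0 overall charge requires Ni(II).
Group 10 minus oxidation state 2 gives a d⁸ configuration.
Coordination number: 4.
Cyanide and triphenylphosphine are strong-field ligands (high in the spectrochemical series).
A 3d d⁸ ion with strong-field ligands gains enough CFSE to favour square planar over tetrahedral.

square planar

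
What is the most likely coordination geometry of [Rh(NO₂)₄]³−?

square planar

Ligand charges: each nitro (N-bound nitrite) is −1. With an overall charge of −3 the rhodium centre must be in the +1 oxidation state.
Group 9 minus oxidation state 1 gives a d⁸ configuration.
With 4 monodentate ligands the coordination number is 4.
A 4d d⁸ ion has a large crystal-field splitting; square planar leaves the high-energy d_{x²−y²} orbital empty and maximises CFSE.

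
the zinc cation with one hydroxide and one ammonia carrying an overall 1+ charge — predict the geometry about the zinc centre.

Ligand charges: each hydroxide is −1; ammonia is neutral. With an overall charge of +1 the zinc centre must be in the +2 oxidation state.
Zn sits in group 12, so the d-electron count is 12 − 2 = 10.
With 2 monodentate ligands the coordination number is 2.
A d¹⁰ ion with only two ligands adopts a linear arrangement (sp hybridisation; no CFSE preference).

linear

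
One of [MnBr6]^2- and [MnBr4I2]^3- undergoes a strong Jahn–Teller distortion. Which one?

[MnBr6]^2-: Each bromide is −1; balancing the −2 overall charge requires Mn(IV). Manganese is a group-7 element; Mn(IV) is therefore d³. The d³ configuration leaves the e_g set evenly filled (or empty) — no strong Jahn–Teller driving force.
[MnBr4I2]^3-: Summing ligand charges against the −3 overall charge gives an oxidation state of +3 for manganese. Group 7 minus oxidation state 3 gives a d⁴ configuration. Bromide and iodide are weak-field ligands for a first-row metal, so the complex is high-spin. The t₂g³e_g¹ (high-spin) configuration has an unevenly filled e_g set; the Jahn–Teller theorem predicts a tetragonal distortion (typically axial elongation) to lift the degeneracy.

[MnBr4I2]^3-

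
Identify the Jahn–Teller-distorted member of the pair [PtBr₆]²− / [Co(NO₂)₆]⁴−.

[PtBr₆]²−: Summing ligand charges against the −2 overall charge gives an oxidation state of +4 for platinum. Platinum is a group-10 element; Pt(IV) is therefore d⁶. A 5d ion has a large Δₒ and is invariably low-spin. The d⁶ configuration leaves the e_g set evenly filled (or empty) — no strong Jahn–Teller driving force.
[Co(NO₂)₆]⁴−: Each nitro (N-bound nitrite) is −1; balancing the −4 overall charge requires Co(II). Cobalt is a group-9 element; Co(II) is therefore d⁷. Nitro (N-bound nitrite) is a strong-field ligand (high in the spectrochemical series) for a first-row metal, so the complex is low-spin. The t₂g⁶e_g¹ (low-spin) configuration has an unevenly filled e_g set; the Jahn–Teller theorem predicts a tetragonal distortion (typically axial elongation) to lift the degeneracy.

[Co(NO₂)₆]⁴−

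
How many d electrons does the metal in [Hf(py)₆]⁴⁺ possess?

d0

Ligand charges: pyridine is neutral. With an overall charge of +4 the hafnium centre must be in the +4 oxidation state.
Hf sits in group 4, so the d-electron count is 4 − 4 = 0.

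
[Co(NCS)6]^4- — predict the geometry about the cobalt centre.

Each isothiocyanate is −1; balancing the −4 overall charge requires Co(II).
Co sits in group 9, so the d-electron count is 9 − 2 = 7.
With 6 monodentate ligands the coordination number is 6.
Six donors around a single metal centre give an octahedral coordination sphere.

octahedral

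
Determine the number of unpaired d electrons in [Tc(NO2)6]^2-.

Summing ligand charges against the −2 overall charge gives an oxidation state of +4 for technetium.
Technetium is a group-7 element; Tc(IV) is therefore d³.
In an octahedral field the d³ configuration is t₂g³e_g⁰ (only one arrangement possible), giving 3 unpaired electrons.

3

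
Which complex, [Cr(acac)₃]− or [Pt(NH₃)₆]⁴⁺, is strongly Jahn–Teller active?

[Cr(acac)₃]−

[Cr(acac)₃]−: Each acetylacetonate is −1; balancing the −1 overall charge requires Cr(II). Group 6 minus oxidation state 2 gives a d⁴ configuration. Acetylacetonate is a weak-field ligand for a first-row metal, so the complex is high-spin. The t₂g³e_g¹ (high-spin) configuration has an unevenly filled e_g set; the Jahn–Teller theorem predicts a tetragonal distortion (typically axial elongation) to lift the degeneracy.
[Pt(NH₃)₆]⁴⁺: Summing ligand charges against the +4 overall charge gives an oxidation state of +4 for platinum. Platinum is a group-10 element; Pt(IV) is therefore d⁶. A 5d ion has a large Δₒ and is invariably low-spin. The d⁶ configuration leaves the e_g set evenly filled (or empty) — no strong Jahn–Teller driving force.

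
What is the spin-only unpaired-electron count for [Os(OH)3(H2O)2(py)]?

1 unpaired electron

Summing ligand charges against the 0 overall charge gives an oxidation state of +3 for osmium.
Osmium is a group-8 element; Os(III) is therefore d⁵.
The spin state decides the count: a 5d ion has a large Δₒ and is invariably low-spin.
An octahedral low-spin d⁵ ion is t₂g⁵e_g⁰, giving 1 unpaired electron.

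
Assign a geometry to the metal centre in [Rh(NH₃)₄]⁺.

Ligand charges: ammonia is neutral. With an overall charge of +1 the rhodium centre must be in the +1 oxidation state.
Rh sits in group 9, so the d-electron count is 9 − 1 = 8.
Coordination number: 4.
A 4d d⁸ ion has a large crystal-field splitting; square planar leaves the high-energy d_{x²−y²} orbital empty and maximises CFSE.

square planar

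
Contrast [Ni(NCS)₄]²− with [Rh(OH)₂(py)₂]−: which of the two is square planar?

For [Ni(NCS)₄]²−: Each isothiocyanate is −1; balancing the −2 overall charge requires Ni(II). Ni sits in group 10, so the d-electron count is 10 − 2 = 8. Isothiocyanate is a weak-field ligand. With weak-field ligands the CFSE gain from square planar is small, so a 3d d⁸ ion takes the sterically preferred tetrahedral geometry. → tetrahedral.
For [Rh(OH)₂(py)₂]−: Each hydroxide is −1; pyridine is neutral; balancing the −1 overall charge requires Rh(I). Group 9 minus oxidation state 1 gives a d⁸ configuration. A 4d d⁸ ion has a large crystal-field splitting; square planar leaves the high-energy d_{x²−y²} orbital empty and maximises CFSE. → square planar.

[Rh(OH)₂(py)₂]−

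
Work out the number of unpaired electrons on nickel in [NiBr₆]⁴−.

2

Each bromide is −1; balancing the −4 overall charge requires Ni(II).
Ni sits in group 10, so the d-electron count is 10 − 2 = 8.
In an octahedral field the d⁸ configuration is t₂g⁶e_g² (only one arrangement possible), giving 2 unpaired electrons.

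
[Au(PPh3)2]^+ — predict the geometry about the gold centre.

linear

Triphenylphosphine is neutral; balancing the +1 overall charge requires Au(I).
Gold is a group-11 element; Au(I) is therefore d¹⁰.
Coordination number: 2.
A d¹⁰ ion with only two ligands adopts a linear arrangement (sp hybridisation; no CFSE preference).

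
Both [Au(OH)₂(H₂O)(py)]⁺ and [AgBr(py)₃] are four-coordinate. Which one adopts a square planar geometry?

[Au(OH)₂(H₂O)(py)]⁺

For [Au(OH)₂(H₂O)(py)]⁺: Ligand charges: each hydroxide is −1; water is neutral; pyridine is neutral. With an overall charge of +1 the gold centre must be in the +3 oxidation state. Group 11 minus oxidation state 3 gives a d⁸ configuration. A 5d d⁸ ion has a large crystal-field splitting; square planar leaves the high-energy d_{x²−y²} orbital empty and maximises CFSE. → square planar.
For [AgBr(py)₃]: Ligand charges: each bromide is −1; pyridine is neutral. With an overall charge of 0 the silver centre must be in the +1 oxidation state. Ag sits in group 11, so the d-electron count is 11 − 1 = 10. A d¹⁰ ion has no crystal-field stabilisation preference between square planar and tetrahedral, so four ligands adopt the sterically favoured tetrahedral geometry. → tetrahedral.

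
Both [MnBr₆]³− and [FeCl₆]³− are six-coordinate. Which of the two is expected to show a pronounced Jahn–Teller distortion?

[MnBr₆]³−: Each bromide is −1; balancing the −3 overall charge requires Mn(III). Mn sits in group 7, so the d-electron count is 7 − 3 = 4. Bromide is a weak-field ligand for a first-row metal, so the complex is high-spin. The t₂g³e_g¹ (high-spin) configuration has an unevenly filled e_g set; the Jahn–Teller theorem predicts a tetragonal distortion (typically axial elongation) to lift the degeneracy.
[FeCl₆]³−: Summing ligand charges against the −3 overall charge gives an oxidation state of +3 for iron. Iron is a group-8 element; Fe(III) is therefore d⁵. Chloride is a weak-field ligand for a first-row metal, so the complex is high-spin. The d⁵ configuration leaves the e_g set evenly filled (or empty) — no strong Jahn–Teller driving force.

[MnBr₆]³−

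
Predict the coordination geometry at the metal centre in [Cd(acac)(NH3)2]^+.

tetrahedral

Ligand charges: each acetylacetonate is −1; ammonia is neutral. With an overall charge of +1 the cadmium centre must be in the +2 oxidation state.
Cadmium is a group-12 element; Cd(II) is therefore d¹⁰.
Counting donor atoms: 1×acetylacetonate (bidentate) → 2 donors; 2×ammonia (monodentate) → 2 donors. Coordination number = 4.
A d¹⁰ ion has no crystal-field stabilisation preference between square planar and tetrahedral, so four ligands adopt the sterically favoured tetrahedral geometry.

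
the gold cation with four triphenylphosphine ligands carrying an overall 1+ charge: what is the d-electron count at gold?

Ligand charges: triphenylphosphine is neutral. With an overall charge of +1 the gold centre must be in the +1 oxidation state.
Group 11 minus oxidation state 1 gives a d¹⁰ configuration.

d¹⁰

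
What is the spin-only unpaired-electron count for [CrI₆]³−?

3 unpaired electrons

Each iodide is −1; balancing the −3 overall charge requires Cr(III).
Cr sits in group 6, so the d-electron count is 6 − 3 = 3.
In an octahedral field the d³ configuration is t₂g³e_g⁰ (only one arrangement possible), giving 3 unpaired electrons.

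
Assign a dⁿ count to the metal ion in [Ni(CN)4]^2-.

Each cyanide is −1; balancing the −2 overall charge requires Ni(II).
Ni sits in group 10, so the d-electron count is 10 − 2 = 8.

d8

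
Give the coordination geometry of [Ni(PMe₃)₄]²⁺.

Ligand charges: trimethylphosphine is neutral. With an overall charge of +2 the nickel centre must be in the +2 oxidation state.
Ni sits in group 10, so the d-electron count is 10 − 2 = 8.
Coordination number: 4.
Trimethylphosphine is a strong-field ligand (high in the spectrochemical series).
A 3d d⁸ ion with strong-field ligands gains enough CFSE to favour square planar over tetrahedral.

square planar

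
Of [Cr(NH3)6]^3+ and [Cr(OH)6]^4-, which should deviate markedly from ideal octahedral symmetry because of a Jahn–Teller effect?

[Cr(OH)6]^4-

[Cr(NH3)6]^3+: Summing ligand charges against the +3 overall charge gives an oxidation state of +3 for chromium. Chromium is a group-6 element; Cr(III) is therefore d³. The d³ configuration leaves the e_g set evenly filled (or empty) — no strong Jahn–Teller driving force.
[Cr(OH)6]^4-: Summing ligand charges against the −4 overall charge gives an oxidation state of +2 for chromium. Chromium is a group-6 element; Cr(II) is therefore d⁴. Hydroxide is a weak-field ligand for a first-row metal, so the complex is high-spin. The t₂g³e_g¹ (high-spin) configuration has an unevenly filled e_g set; the Jahn–Teller theorem predicts a tetragonal distortion (typically axial elongation) to lift the degeneracy.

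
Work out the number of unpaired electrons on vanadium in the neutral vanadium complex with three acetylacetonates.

2

Summing ligand charges against the 0 overall charge gives an oxidation state of +3 for vanadium.
Vanadium is a group-5 element; V(III) is therefore d².
Counting donor atoms: 3×acetylacetonate (bidentate) → 6 donors. Coordination number = 6.
In an octahedral field the d² configuration is t₂g²e_g⁰ (only one arrangement possible), giving 2 unpaired electrons.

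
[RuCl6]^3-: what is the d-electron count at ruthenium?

Ligand charges: each chloride is −1. With an overall charge of −3 the ruthenium centre must be in the +3 oxidation state.
Ru sits in group 8, so the d-electron count is 8 − 3 = 5.

d⁵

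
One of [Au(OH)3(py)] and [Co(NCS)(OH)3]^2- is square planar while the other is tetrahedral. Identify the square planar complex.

For [Au(OH)3(py)]: Ligand charges: each hydroxide is −1; pyridine is neutral. With an overall charge of 0 the gold centre must be in the +3 oxidation state. Au sits in group 11, so the d-electron count is 11 − 3 = 8. A 5d d⁸ ion has a large crystal-field splitting; square planar leaves the high-energy d_{x²−y²} orbital empty and maximises CFSE. → square planar.
For [Co(NCS)(OH)3]^2-: Each isothiocyanate is −1; each hydroxide is −1; balancing the −2 overall charge requires Co(II). Cobalt is a group-9 element; Co(II) is therefore d⁷. For a high-spin 3d d⁷ ion with weak-field ligands the small Δₜ gives little square-planar CFSE advantage, so four ligands adopt the sterically favoured tetrahedral geometry. → tetrahedral.

[Au(OH)3(py)]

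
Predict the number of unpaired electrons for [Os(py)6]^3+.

Summing ligand charges against the +3 overall charge gives an oxidation state of +3 for osmium.
Os sits in group 8, so the d-electron count is 8 − 3 = 5.
The spin state decides the count: a 5d ion has a large Δₒ and is invariably low-spin.
An octahedral low-spin d⁵ ion is t₂g⁵e_g⁰, giving 1 unpaired electron.

1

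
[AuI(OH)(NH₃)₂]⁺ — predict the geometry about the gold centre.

Ligand charges: each iodide is −1; each hydroxide is −1; ammonia is neutral. With an overall charge of +1 the gold centre must be in the +3 oxidation state.
Au sits in group 11, so the d-electron count is 11 − 3 = 8.
Coordination number: 4.
A 5d d⁸ ion has a large crystal-field splitting; square planar leaves the high-energy d_{x²−y²} orbital empty and maximises CFSE.

square planar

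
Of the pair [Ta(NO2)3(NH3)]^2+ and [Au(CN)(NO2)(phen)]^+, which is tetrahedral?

[Ta(NO2)3(NH3)]^2+

For [Ta(NO2)3(NH3)]^2+: Summing ligand charges against the +2 overall charge gives an oxidation state of +5 for tantalum. Tantalum is a group-5 element; Ta(V) is therefore d⁰. A d⁰ ion has no crystal-field stabilisation preference between square planar and tetrahedral, so four ligands adopt the sterically favoured tetrahedral geometry. → tetrahedral.
For [Au(CN)(NO2)(phen)]^+: Ligand charges: each cyanide is −1; each nitro (N-bound nitrite) is −1; 1,10-phenanthroline is neutral. With an overall charge of +1 the gold centre must be in the +3 oxidation state. Au sits in group 11, so the d-electron count is 11 − 3 = 8. A 5d d⁸ ion has a large crystal-field splitting; square planar leaves the high-energy d_{x²−y²} orbital empty and maximises CFSE. → square planar.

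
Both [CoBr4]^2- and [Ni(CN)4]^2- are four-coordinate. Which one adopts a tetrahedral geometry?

For [CoBr4]^2-: Ligand charges: each bromide is −1. With an overall charge of −2 the cobalt centre must be in the +2 oxidation state. Co sits in group 9, so the d-electron count is 9 − 2 = 7. For a high-spin 3d d⁷ ion with weak-field ligands the small Δₜ gives little square-planar CFSE advantage, so four ligands adopt the sterically favoured tetrahedral geometry. → tetrahedral.
For [Ni(CN)4]^2-: Summing ligand charges against the −2 overall charge gives an oxidation state of +2 for nickel. Nickel is a group-10 element; Ni(II) is therefore d⁸. Cyanide is a strong-field ligand (high in the spectrochemical series). A 3d d⁸ ion with strong-field ligands gains enough CFSE to favour square planar over tetrahedral. → square planar.

[CoBr4]^2-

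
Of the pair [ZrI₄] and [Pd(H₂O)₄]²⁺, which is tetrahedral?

For [ZrI₄]: Summing ligand charges against the 0 overall charge gives an oxidation state of +4 for zirconium. Zirconium is a group-4 element; Zr(IV) is therefore d⁰. A d⁰ ion has no crystal-field stabilisation preference between square planar and tetrahedral, so four ligands adopt the sterically favoured tetrahedral geometry. → tetrahedral.
For [Pd(H₂O)₄]²⁺: Ligand charges: water is neutral. With an overall charge of +2 the palladium centre must be in the +2 oxidation state. Group 10 minus oxidation state 2 gives a d⁸ configuration. A 4d d⁸ ion has a large crystal-field splitting; square planar leaves the high-energy d_{x²−y²} orbital empty and maximises CFSE. → square planar.

[ZrI₄]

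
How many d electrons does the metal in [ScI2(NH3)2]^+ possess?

Ligand charges: each iodide is −1; ammonia is neutral. With an overall charge of +1 the scandium centre must be in the +3 oxidation state.
Scandium is a group-3 element; Sc(III) is therefore d⁰.

d0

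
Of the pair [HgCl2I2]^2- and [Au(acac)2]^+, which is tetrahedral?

[HgCl2I2]^2-

For [HgCl2I2]^2-: Each chloride is −1; each iodide is −1; balancing the −2 overall charge requires Hg(II). Mercury is a group-12 element; Hg(II) is therefore d¹⁰. A d¹⁰ ion has no crystal-field stabilisation preference between square planar and tetrahedral, so four ligands adopt the sterically favoured tetrahedral geometry. → tetrahedral.
For [Au(acac)2]^+: Each acetylacetonate is −1; balancing the +1 overall charge requires Au(III). Gold is a group-11 element; Au(III) is therefore d⁸. A 5d d⁸ ion has a large crystal-field splitting; square planar leaves the high-energy d_{x²−y²} orbital empty and maximises CFSE. → square planar.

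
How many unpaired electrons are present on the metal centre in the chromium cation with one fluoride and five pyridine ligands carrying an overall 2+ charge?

3 unpaired electrons

Summing ligand charges against the +2 overall charge gives an oxidation state of +3 for chromium.
Cr sits in group 6, so the d-electron count is 6 − 3 = 3.
In an octahedral field the d³ configuration is t₂g³e_g⁰ (only one arrangement possible), giving 3 unpaired electrons.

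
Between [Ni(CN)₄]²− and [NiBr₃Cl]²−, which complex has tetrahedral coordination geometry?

[NiBr₃Cl]²−

For [Ni(CN)₄]²−: Ligand charges: each cyanide is −1. With an overall charge of −2 the nickel centre must be in the +2 oxidation state. Nickel is a group-10 element; Ni(II) is therefore d⁸. Cyanide is a strong-field ligand (high in the spectrochemical series). A 3d d⁸ ion with strong-field ligands gains enough CFSE to favour square planar over tetrahedral. → square planar.
For [NiBr₃Cl]²−: Summing ligand charges against the −2 overall charge gives an oxidation state of +2 for nickel. Nickel is a group-10 element; Ni(II) is therefore d⁸. Bromide and chloride are weak-field ligands. With weak-field ligands the CFSE gain from square planar is small, so a 3d d⁸ ion takes the sterically preferred tetrahedral geometry. → tetrahedral.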